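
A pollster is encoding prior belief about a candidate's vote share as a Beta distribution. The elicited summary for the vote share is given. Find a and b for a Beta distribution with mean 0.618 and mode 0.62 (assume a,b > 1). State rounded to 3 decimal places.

a = 74.160, b = 45.840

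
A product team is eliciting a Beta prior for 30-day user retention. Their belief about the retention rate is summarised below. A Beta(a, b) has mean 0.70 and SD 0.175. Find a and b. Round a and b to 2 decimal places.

a = 4.10, b = 1.76

σ² = 0.175² = 0.030625.
With s = a+b, Var = μ(1−μ)/(s+1), so s+1 = (0.70×0.30)/0.030625 = 6.8571 and s = 5.8571.
a = μs = 4.10, b = (1−μ)s = 1.76.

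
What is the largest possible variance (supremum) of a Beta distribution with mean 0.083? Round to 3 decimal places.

0.076

For fixed mean μ the Beta variance is μ(1−μ)/(α+β+1), increasing as α+β decreases.
Its least upper bound (not attained) is μ(1−μ) = 0.083·0.917 = 0.076.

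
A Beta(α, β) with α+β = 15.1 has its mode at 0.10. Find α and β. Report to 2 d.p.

α = 2.31, β = 12.79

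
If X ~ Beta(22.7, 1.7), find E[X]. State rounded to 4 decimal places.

E[X] = α/(α+β) = 22.7/24.4 = 0.9303.

0.9303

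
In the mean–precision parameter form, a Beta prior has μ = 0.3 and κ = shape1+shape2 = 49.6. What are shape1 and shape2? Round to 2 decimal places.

shape1 = 14.88, shape2 = 34.72

shape1 = μκ = 0.3×49.6 = 14.88 and shape2 = (1−μ)κ = 0.7×49.6 = 34.72.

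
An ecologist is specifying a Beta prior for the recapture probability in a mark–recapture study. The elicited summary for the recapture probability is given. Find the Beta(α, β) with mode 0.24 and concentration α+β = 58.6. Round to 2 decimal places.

α = 14.58, β = 44.02

Since the density peak of Beta(α,β) is at (α−1)/(α+β−2),
α = 1 + 0.24(58.6−2) = 14.58 and β = 58.6 − 14.58 = 44.02.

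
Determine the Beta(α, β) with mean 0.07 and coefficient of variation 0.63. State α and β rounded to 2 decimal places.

σ = CV·μ = 0.63×0.07 = 0.04410, so σ² = 0.001945.
s+1 = μ(1−μ)/σ² = 0.0651/0.001945 = 33.4737, so s = α+β = 32.4737.
α = μs = 2.27, β = (1−μ)s = 30.20.

α = 2.27, β = 30.20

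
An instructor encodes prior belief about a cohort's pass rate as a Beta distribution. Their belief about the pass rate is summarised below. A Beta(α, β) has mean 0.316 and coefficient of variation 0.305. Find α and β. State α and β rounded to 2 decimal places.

σ = CV·μ = 0.305×0.316 = 0.09638, so σ² = 0.009289.
s+1 = μ(1−μ)/σ² = 0.216144/0.009289 = 23.2686, so s = α+β = 22.2686.
α = μs = 7.04, β = (1−μ)s = 15.23.

α = 7.04, β = 15.23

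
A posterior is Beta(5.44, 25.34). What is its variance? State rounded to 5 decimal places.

α+β = 30.78 and αβ = 137.8496, so Var = αβ/[(α+β)²(α+β+1)] = 137.8496/30108.638952 = 0.00458.

0.00458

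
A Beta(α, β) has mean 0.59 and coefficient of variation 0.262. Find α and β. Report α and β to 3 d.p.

Var = (CV·μ)² = (0.262×0.59)² = 0.023895.
α+β = μ(1−μ)/Var − 1 = 0.2419/0.023895 − 1 = 9.1235.
Thus α = 0.59·9.1235 = 5.383 and β = 0.41·9.1235 = 3.741.

α = 5.383, β = 3.741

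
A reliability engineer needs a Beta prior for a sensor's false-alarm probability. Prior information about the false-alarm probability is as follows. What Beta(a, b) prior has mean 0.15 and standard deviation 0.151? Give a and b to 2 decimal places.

a = 0.69, b = 3.90

σ² = 0.151² = 0.022801.
With s = a+b, Var = μ(1−μ)/(s+1), so s+1 = (0.15×0.85)/0.022801 = 5.5919 and s = 4.5919.
a = μs = 0.69, b = (1−μ)s = 3.90.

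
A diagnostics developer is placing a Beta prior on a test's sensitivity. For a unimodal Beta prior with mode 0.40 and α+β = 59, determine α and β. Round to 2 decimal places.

Mode = (α−1)/(κ−2) with κ = α+β, so α−1 = 0.40·57 = 22.80.
α = 23.80; β = κ − α = 35.20.

α = 23.80, β = 35.20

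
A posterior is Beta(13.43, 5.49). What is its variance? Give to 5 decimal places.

μ = 13.43/18.92 = 0.709831; Var = μ(1−μ)/(α+β+1) = 0.2059710/19.92 = 0.01034.

0.01034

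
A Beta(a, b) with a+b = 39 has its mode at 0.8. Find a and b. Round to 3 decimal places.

Mode = (a−1)/(κ−2) with κ = a+b, so a−1 = 0.8·37 = 29.600.
a = 30.600; b = κ − a = 8.400.

a = 30.600, b = 8.400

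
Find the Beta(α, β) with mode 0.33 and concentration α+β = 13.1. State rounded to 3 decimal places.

Mode = (α−1)/(κ−2) with κ = α+β, so α−1 = 0.33·11.1 = 3.663.
α = 4.663; β = κ − α = 8.437.

α = 4.663, β = 8.437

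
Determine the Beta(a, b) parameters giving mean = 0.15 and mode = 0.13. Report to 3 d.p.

a = 5.550, b = 31.450

Let s = a+b. Mean gives a = μs = 0.15s; mode gives (a−1)/(s−2) = 0.13.
Substituting: 0.15s − 1 = 0.13(s−2) = 0.13s − 0.26, so 0.02s = 0.74 and s = 37.0000.
Then a = 0.15×37.0000 = 5.550 and b = s−a = 31.450.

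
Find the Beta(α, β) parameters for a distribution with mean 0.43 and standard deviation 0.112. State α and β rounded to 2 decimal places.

α = 7.97, β = 10.57

σ² = 0.112² = 0.012544.
With s = α+β, Var = μ(1−μ)/(s+1), so s+1 = (0.43×0.57)/0.012544 = 19.5392 and s = 18.5392.
α = μs = 7.97, β = (1−μ)s = 10.57.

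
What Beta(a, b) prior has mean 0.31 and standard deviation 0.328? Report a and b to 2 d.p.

Variance = 0.328² = 0.107584. The moment-matching identity a+b = μ(1−μ)/Var − 1 gives
a+b = 0.2139/0.107584 − 1 = 0.9882, so a = μ·0.9882 = 0.31 and b = (1−μ)·0.9882 = 0.68.

a = 0.31, b = 0.68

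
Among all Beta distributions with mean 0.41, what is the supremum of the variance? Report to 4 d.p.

For fixed mean μ the Beta variance is μ(1−μ)/(α+β+1), increasing as α+β decreases.
Its least upper bound (not attained) is μ(1−μ) = 0.41·0.59 = 0.2419.

0.2419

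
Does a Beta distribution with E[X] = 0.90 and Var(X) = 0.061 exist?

A Beta with mean μ has variance μ(1−μ)/(α+β+1) < μ(1−μ).
Here μ(1−μ) = 0.90×0.10 = 0.0900, and 0.061 < 0.0900.

Yes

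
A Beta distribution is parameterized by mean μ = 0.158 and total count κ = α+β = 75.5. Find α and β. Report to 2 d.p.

α = 11.93, β = 63.57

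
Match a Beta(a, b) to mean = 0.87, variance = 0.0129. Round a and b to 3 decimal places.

a = 6.758, b = 1.010

Write ν = a+b; then a = μν and Var = μ(1−μ)/(ν+1).
ν = μ(1−μ)/Var − 1 = 0.1131/0.0129 − 1 = 7.7674.
a = 0.87·7.7674 = 6.758, b = 0.13·7.7674 = 1.010.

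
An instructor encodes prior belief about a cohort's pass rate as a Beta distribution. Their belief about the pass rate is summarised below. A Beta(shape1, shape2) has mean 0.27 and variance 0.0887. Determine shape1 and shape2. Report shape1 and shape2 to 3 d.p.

shape1 = 0.330, shape2 = 0.892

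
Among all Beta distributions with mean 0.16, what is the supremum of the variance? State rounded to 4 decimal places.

For fixed mean μ the Beta variance is μ(1−μ)/(α+β+1), increasing as α+β decreases.
Its least upper bound (not attained) is μ(1−μ) = 0.16·0.84 = 0.1344.

0.1344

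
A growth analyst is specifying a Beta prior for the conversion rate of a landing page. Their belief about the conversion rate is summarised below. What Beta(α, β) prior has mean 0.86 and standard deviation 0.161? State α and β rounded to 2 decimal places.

First σ² = 0.025921. Setting α = μn, β = (1−μ)n with n = α+β,
μ(1−μ)/(n+1) = 0.025921 ⇒ n+1 = 0.1204/0.025921 = 4.6449 ⇒ n = 3.6449.
Hence α = 0.86×3.6449 = 3.13, β = 0.14×3.6449 = 0.51.

α = 3.13, β = 0.51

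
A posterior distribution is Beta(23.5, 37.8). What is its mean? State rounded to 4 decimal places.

0.3834

E[X] = α/(α+β) = 23.5/61.3 = 0.3834.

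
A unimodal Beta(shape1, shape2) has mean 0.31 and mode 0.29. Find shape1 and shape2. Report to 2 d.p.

Let s = shape1+shape2. Mean gives shape1 = μs = 0.31s; mode gives (shape1−1)/(s−2) = 0.29.
Substituting: 0.31s − 1 = 0.29(s−2) = 0.29s − 0.58, so 0.02s = 0.42 and s = 21.0000.
Then shape1 = 0.31×21.0000 = 6.51 and shape2 = s−shape1 = 14.49.

shape1 = 6.51, shape2 = 14.49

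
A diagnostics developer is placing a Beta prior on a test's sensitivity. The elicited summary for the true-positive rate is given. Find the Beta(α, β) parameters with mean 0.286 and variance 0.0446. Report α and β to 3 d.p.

By moment matching, α+β = μ(1−μ)/σ² − 1 = (0.286·0.714)/0.0446 − 1 = 4.5786 − 1 = 3.5786.
Since α/(α+β) = μ, α = 0.286·3.5786 = 1.023 and β = 0.714·3.5786 = 2.555.

α = 1.023, β = 2.555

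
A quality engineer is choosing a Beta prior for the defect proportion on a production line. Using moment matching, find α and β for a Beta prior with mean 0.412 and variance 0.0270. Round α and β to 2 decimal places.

By moment matching, α+β = μ(1−μ)/σ² − 1 = (0.412·0.588)/0.0270 − 1 = 8.9724 − 1 = 7.9724.
Since α/(α+β) = μ, α = 0.412·7.9724 = 3.28 and β = 0.588·7.9724 = 4.69.

α = 3.28, β = 4.69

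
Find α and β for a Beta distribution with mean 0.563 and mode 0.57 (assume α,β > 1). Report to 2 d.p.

With s = α+β: μ = α/s and mode = (α−1)/(s−2). Eliminating α = μs,
μs − 1 = m(s−2) ⇒ s(μ−m) = 1−2m ⇒ s = -0.14/-0.007 = 20.0000.
So α = μs = 11.26, β = (1−μ)s = 8.74.

α = 11.26, β = 8.74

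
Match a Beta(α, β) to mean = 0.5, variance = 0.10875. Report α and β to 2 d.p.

α = 0.65, β = 0.65

By moment matching, α+β = μ(1−μ)/σ² − 1 = (0.5·0.5)/0.10875 − 1 = 2.2989 − 1 = 1.2989.
Since α/(α+β) = μ, α = 0.5·1.2989 = 0.65 and β = 0.5·1.2989 = 0.65.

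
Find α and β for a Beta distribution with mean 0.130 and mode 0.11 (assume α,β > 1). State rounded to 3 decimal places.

α = 5.070, β = 33.930

Let s = α+β. Mean gives α = μs = 0.130s; mode gives (α−1)/(s−2) = 0.11.
Substituting: 0.130s − 1 = 0.11(s−2) = 0.11s − 0.22, so 0.020s = 0.78 and s = 39.0000.
Then α = 0.130×39.0000 = 5.070 and β = s−α = 33.930.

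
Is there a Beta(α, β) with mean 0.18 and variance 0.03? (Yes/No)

Yes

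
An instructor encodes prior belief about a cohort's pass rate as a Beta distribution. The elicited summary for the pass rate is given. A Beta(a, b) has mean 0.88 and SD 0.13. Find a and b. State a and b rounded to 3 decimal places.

a = 4.619, b = 0.630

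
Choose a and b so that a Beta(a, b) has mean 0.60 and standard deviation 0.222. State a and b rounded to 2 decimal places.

σ² = 0.222² = 0.049284.
With s = a+b, Var = μ(1−μ)/(s+1), so s+1 = (0.60×0.40)/0.049284 = 4.8697 and s = 3.8697.
a = μs = 2.32, b = (1−μ)s = 1.55.

a = 2.32, b = 1.55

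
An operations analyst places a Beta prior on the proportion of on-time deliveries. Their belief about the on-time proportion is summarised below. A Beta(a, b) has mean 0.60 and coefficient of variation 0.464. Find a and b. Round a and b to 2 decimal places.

a = 1.26, b = 0.84

Var = (CV·μ)² = (0.464×0.60)² = 0.077507.
a+b = μ(1−μ)/Var − 1 = 0.2400/0.077507 − 1 = 2.0965.
Thus a = 0.60·2.0965 = 1.26 and b = 0.40·2.0965 = 0.84.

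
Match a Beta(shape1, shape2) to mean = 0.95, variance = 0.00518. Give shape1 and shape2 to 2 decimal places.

Let s = shape1+shape2. The Beta variance is μ(1−μ)/(s+1).
So s+1 = μ(1−μ)/σ² = (0.95×0.05)/0.00518 = 0.0475/0.00518 = 9.1699, giving s = 8.1699.
Then shape1 = μs = 0.95×8.1699 = 7.76 and shape2 = (1−μ)s = 0.05×8.1699 = 0.41.

shape1 = 7.76, shape2 = 0.41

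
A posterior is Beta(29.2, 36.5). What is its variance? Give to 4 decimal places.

0.0037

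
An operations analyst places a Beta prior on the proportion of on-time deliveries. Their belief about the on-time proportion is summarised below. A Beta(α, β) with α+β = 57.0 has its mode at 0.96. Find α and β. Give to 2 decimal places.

α = 53.80, β = 3.20

Mode = (α−1)/(κ−2) with κ = α+β, so α−1 = 0.96·55.0 = 52.80.
α = 53.80; β = κ − α = 3.20.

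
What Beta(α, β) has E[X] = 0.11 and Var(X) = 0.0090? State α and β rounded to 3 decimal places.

α = 1.087, β = 8.791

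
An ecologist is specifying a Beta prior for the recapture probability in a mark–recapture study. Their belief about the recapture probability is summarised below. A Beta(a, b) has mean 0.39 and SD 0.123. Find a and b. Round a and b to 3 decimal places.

a = 5.743, b = 8.982

First σ² = 0.015129. Setting a = μn, b = (1−μ)n with n = a+b,
μ(1−μ)/(n+1) = 0.015129 ⇒ n+1 = 0.2379/0.015129 = 15.7248 ⇒ n = 14.7248.
Hence a = 0.39×14.7248 = 5.743, b = 0.61×14.7248 = 8.982.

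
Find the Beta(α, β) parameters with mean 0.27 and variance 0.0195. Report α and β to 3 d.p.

By moment matching, α+β = μ(1−μ)/σ² − 1 = (0.27·0.73)/0.0195 − 1 = 10.1077 − 1 = 9.1077.
Since α/(α+β) = μ, α = 0.27·9.1077 = 2.459 and β = 0.73·9.1077 = 6.649.

α = 2.459, β = 6.649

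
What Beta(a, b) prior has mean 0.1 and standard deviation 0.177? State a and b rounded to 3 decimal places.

a = 0.187, b = 1.685

σ² = 0.177² = 0.031329.
With s = a+b, Var = μ(1−μ)/(s+1), so s+1 = (0.1×0.9)/0.031329 = 2.8727 and s = 1.8727.
a = μs = 0.187, b = (1−μ)s = 1.685.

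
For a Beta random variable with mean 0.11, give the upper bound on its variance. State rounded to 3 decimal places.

0.098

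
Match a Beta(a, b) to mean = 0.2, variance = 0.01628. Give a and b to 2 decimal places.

a = 1.77, b = 7.06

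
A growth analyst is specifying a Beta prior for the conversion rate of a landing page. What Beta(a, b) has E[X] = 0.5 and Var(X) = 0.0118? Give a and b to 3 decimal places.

Write ν = a+b; then a = μν and Var = μ(1−μ)/(ν+1).
ν = μ(1−μ)/Var − 1 = 0.25/0.0118 − 1 = 20.1864.
a = 0.5·20.1864 = 10.093, b = 0.5·20.1864 = 10.093.

a = 10.093, b = 10.093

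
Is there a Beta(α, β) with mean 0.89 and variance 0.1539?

No

For any Beta, Var(X) < E[X]·(1−E[X]).
Here μ(1−μ) = 0.89×0.11 = 0.0979, and 0.1539 ≥ 0.0979.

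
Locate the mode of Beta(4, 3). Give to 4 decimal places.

With α,β > 1, mode = (α−1)/(α+β−2) = 3/5 = 0.6000.

0.6000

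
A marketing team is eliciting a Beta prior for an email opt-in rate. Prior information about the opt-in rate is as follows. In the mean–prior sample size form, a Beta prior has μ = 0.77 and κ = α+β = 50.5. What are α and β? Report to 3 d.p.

α = μκ = 0.77×50.5 = 38.885 and β = (1−μ)κ = 0.23×50.5 = 11.615.

α = 38.885, β = 11.615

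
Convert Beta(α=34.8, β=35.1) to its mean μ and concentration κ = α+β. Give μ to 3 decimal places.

μ = 0.498, κ = 69.9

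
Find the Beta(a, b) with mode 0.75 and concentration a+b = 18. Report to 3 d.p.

For a,b>1 the mode is (a−1)/(a+b−2), so a = mode·(κ−2)+1 = 0.75×16+1 = 13.000.
And b = (1−mode)·(κ−2)+1 = 0.25×16+1 = 5.000.

a = 13.000, b = 5.000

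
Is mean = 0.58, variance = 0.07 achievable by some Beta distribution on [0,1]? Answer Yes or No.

Yes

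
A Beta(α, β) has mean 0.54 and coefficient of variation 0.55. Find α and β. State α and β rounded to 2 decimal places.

α = 0.98, β = 0.84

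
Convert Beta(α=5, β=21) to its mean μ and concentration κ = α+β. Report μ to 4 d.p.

μ = 0.1923, κ = 26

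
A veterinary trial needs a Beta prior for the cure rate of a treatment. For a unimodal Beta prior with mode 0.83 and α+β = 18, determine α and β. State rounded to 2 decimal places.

Since the density peak of Beta(α,β) is at (α−1)/(α+β−2),
α = 1 + 0.83(18−2) = 14.28 and β = 18 − 14.28 = 3.72.

α = 14.28, β = 3.72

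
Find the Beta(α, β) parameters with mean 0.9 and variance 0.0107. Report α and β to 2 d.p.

Write ν = α+β; then α = μν and Var = μ(1−μ)/(ν+1).
ν = μ(1−μ)/Var − 1 = 0.09/0.0107 − 1 = 7.4112.
α = 0.9·7.4112 = 6.67, β = 0.1·7.4112 = 0.74.

α = 6.67, β = 0.74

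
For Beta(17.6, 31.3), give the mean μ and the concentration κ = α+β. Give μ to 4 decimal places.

μ = 0.3599, κ = 48.9

κ = α+β = 17.6+31.3 = 48.9; μ = α/κ = 17.6/48.9 = 0.3599.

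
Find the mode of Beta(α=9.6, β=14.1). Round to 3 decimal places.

With α,β > 1, mode = (α−1)/(α+β−2) = 8.6/21.7 = 0.396.

0.396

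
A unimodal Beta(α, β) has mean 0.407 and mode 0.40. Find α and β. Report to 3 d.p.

With s = α+β: μ = α/s and mode = (α−1)/(s−2). Eliminating α = μs,
μs − 1 = m(s−2) ⇒ s(μ−m) = 1−2m ⇒ s = 0.20/0.007 = 28.5714.
So α = μs = 11.629, β = (1−μ)s = 16.943.

α = 11.629, β = 16.943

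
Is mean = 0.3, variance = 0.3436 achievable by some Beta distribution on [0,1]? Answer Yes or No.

The Beta variance bound is σ² < μ(1−μ).
Here μ(1−μ) = 0.3×0.7 = 0.21, and 0.3436 ≥ 0.21.

No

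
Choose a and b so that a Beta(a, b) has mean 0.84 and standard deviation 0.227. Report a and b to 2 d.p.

σ² = 0.227² = 0.051529.
With s = a+b, Var = μ(1−μ)/(s+1), so s+1 = (0.84×0.16)/0.051529 = 2.6082 and s = 1.6082.
a = μs = 1.35, b = (1−μ)s = 0.26.

a = 1.35, b = 0.26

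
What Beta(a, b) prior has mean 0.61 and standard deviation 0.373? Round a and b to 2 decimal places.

First σ² = 0.139129. Setting a = μn, b = (1−μ)n with n = a+b,
μ(1−μ)/(n+1) = 0.139129 ⇒ n+1 = 0.2379/0.139129 = 1.7099 ⇒ n = 0.7099.
Hence a = 0.61×0.7099 = 0.43, b = 0.39×0.7099 = 0.28.

a = 0.43, b = 0.28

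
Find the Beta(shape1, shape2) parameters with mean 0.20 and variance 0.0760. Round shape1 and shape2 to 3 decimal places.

Let s = shape1+shape2. The Beta variance is μ(1−μ)/(s+1).
So s+1 = μ(1−μ)/σ² = (0.20×0.80)/0.0760 = 0.1600/0.0760 = 2.1053, giving s = 1.1053.
Then shape1 = μs = 0.20×1.1053 = 0.221 and shape2 = (1−μ)s = 0.80×1.1053 = 0.884.

shape1 = 0.221, shape2 = 0.884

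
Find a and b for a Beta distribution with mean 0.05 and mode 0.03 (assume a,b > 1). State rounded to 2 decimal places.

a = 2.35, b = 44.65

Let s = a+b. Mean gives a = μs = 0.05s; mode gives (a−1)/(s−2) = 0.03.
Substituting: 0.05s − 1 = 0.03(s−2) = 0.03s − 0.06, so 0.02s = 0.94 and s = 47.0000.
Then a = 0.05×47.0000 = 2.35 and b = s−a = 44.65.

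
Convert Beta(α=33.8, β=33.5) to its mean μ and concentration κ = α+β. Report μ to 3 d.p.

μ = 0.502, κ = 67.3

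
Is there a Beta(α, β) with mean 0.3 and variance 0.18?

For any Beta, Var(X) < E[X]·(1−E[X]).
Here μ(1−μ) = 0.3×0.7 = 0.21, and 0.18 < 0.21.

Yes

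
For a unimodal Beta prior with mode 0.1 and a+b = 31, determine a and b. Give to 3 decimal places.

a = 3.900, b = 27.100

For a,b>1 the mode is (a−1)/(a+b−2), so a = mode·(κ−2)+1 = 0.1×29+1 = 3.900.
And b = (1−mode)·(κ−2)+1 = 0.9×29+1 = 27.100.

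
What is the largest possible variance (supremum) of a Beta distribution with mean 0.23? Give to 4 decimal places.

Var = μ(1−μ)/(α+β+1), which approaches μ(1−μ) as α+β → 0.
So the supremum is μ(1−μ) = 0.23×0.77 = 0.1771.

0.1771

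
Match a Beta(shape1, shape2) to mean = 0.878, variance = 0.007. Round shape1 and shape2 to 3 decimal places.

shape1 = 12.557, shape2 = 1.745

Let s = shape1+shape2. The Beta variance is μ(1−μ)/(s+1).
So s+1 = μ(1−μ)/σ² = (0.878×0.122)/0.007 = 0.107116/0.007 = 15.3023, giving s = 14.3023.
Then shape1 = μs = 0.878×14.3023 = 12.557 and shape2 = (1−μ)s = 0.122×14.3023 = 1.745.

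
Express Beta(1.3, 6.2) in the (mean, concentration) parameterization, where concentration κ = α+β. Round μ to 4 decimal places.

κ = α+β = 1.3+6.2 = 7.5; μ = α/κ = 1.3/7.5 = 0.1733.

μ = 0.1733, κ = 7.5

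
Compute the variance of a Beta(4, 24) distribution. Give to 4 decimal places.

0.0042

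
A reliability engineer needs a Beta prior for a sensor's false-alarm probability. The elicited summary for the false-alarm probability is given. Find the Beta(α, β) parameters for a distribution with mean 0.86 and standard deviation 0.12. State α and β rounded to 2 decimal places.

α = 6.33, β = 1.03

First σ² = 0.0144. Setting α = μn, β = (1−μ)n with n = α+β,
μ(1−μ)/(n+1) = 0.0144 ⇒ n+1 = 0.1204/0.0144 = 8.3611 ⇒ n = 7.3611.
Hence α = 0.86×7.3611 = 6.33, β = 0.14×7.3611 = 1.03.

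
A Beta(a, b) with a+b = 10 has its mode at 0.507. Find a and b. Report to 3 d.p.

Since the density peak of Beta(a,b) is at (a−1)/(a+b−2),
a = 1 + 0.507(10−2) = 5.056 and b = 10 − 5.056 = 4.944.

a = 5.056, b = 4.944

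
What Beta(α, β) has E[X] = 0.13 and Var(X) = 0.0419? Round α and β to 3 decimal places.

By moment matching, α+β = μ(1−μ)/σ² − 1 = (0.13·0.87)/0.0419 − 1 = 2.6993 − 1 = 1.6993.
Since α/(α+β) = μ, α = 0.13·1.6993 = 0.221 and β = 0.87·1.6993 = 1.478.

α = 0.221, β = 1.478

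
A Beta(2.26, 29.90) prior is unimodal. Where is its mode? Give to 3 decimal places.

0.042

The density x^(α−1)(1−x)^(β−1) is maximised at (α−1)/(α+β−2) = 1.26/30.16 = 0.042.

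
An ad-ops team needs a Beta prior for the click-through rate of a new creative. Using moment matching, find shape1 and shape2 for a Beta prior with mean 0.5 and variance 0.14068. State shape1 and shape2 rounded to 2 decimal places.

Write ν = shape1+shape2; then shape1 = μν and Var = μ(1−μ)/(ν+1).
ν = μ(1−μ)/Var − 1 = 0.25/0.14068 − 1 = 0.7771.
shape1 = 0.5·0.7771 = 0.39, shape2 = 0.5·0.7771 = 0.39.

shape1 = 0.39, shape2 = 0.39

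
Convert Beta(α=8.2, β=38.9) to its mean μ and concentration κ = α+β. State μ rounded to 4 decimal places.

κ = α+β = 8.2+38.9 = 47.1; μ = α/κ = 8.2/47.1 = 0.1741.

μ = 0.1741, κ = 47.1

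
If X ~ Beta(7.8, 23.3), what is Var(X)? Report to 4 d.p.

0.0059

α+β = 31.1 and αβ = 181.74, so Var = αβ/[(α+β)²(α+β+1)] = 181.74/31047.441 = 0.0059.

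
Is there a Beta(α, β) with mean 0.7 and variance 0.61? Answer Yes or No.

The Beta variance bound is σ² < μ(1−μ).
Here μ(1−μ) = 0.7×0.3 = 0.21, and 0.61 ≥ 0.21.

No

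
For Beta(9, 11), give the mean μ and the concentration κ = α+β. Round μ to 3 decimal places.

κ = α+β = 9+11 = 20; μ = α/κ = 9/20 = 0.450.

μ = 0.450, κ = 20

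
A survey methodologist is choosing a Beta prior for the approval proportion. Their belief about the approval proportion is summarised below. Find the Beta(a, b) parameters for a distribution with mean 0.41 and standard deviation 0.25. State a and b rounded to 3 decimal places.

σ² = 0.25² = 0.0625.
With s = a+b, Var = μ(1−μ)/(s+1), so s+1 = (0.41×0.59)/0.0625 = 3.8704 and s = 2.8704.
a = μs = 1.177, b = (1−μ)s = 1.694.

a = 1.177, b = 1.694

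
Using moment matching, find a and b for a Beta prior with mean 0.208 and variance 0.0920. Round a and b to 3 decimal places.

a = 0.164, b = 0.626

Let s = a+b. The Beta variance is μ(1−μ)/(s+1).
So s+1 = μ(1−μ)/σ² = (0.208×0.792)/0.0920 = 0.164736/0.0920 = 1.7906, giving s = 0.7906.
Then a = μs = 0.208×0.7906 = 0.164 and b = (1−μ)s = 0.792×0.7906 = 0.626.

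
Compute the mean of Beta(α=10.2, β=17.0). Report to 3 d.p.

The Beta mean is α/(α+β) = 10.2/(10.2+17.0) = 0.375.

0.375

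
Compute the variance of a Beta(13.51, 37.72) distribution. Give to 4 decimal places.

μ = 13.51/51.23 = 0.263713; Var = μ(1−μ)/(α+β+1) = 0.1941683/52.23 = 0.0037.

0.0037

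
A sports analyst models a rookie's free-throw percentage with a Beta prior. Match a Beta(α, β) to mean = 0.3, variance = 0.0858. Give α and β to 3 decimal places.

α = 0.434, β = 1.013

By moment matching, α+β = μ(1−μ)/σ² − 1 = (0.3·0.7)/0.0858 − 1 = 2.4476 − 1 = 1.4476.
Since α/(α+β) = μ, α = 0.3·1.4476 = 0.434 and β = 0.7·1.4476 = 1.013.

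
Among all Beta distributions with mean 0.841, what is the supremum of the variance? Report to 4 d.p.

Var = μ(1−μ)/(α+β+1), which approaches μ(1−μ) as α+β → 0.
So the supremum is μ(1−μ) = 0.841×0.159 = 0.1337.

0.1337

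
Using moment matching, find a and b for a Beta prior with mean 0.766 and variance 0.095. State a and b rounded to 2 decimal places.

a = 0.68, b = 0.21

Write ν = a+b; then a = μν and Var = μ(1−μ)/(ν+1).
ν = μ(1−μ)/Var − 1 = 0.179244/0.095 − 1 = 0.8868.
a = 0.766·0.8868 = 0.68, b = 0.234·0.8868 = 0.21.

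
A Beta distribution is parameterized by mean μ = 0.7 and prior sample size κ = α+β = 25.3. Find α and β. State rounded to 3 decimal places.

α = 17.710, β = 7.590

α = μκ = 0.7×25.3 = 17.710 and β = (1−μ)κ = 0.3×25.3 = 7.590.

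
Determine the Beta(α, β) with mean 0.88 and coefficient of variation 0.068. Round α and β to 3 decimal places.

α = 25.072, β = 3.419

Var = (CV·μ)² = (0.068×0.88)² = 0.003581.
α+β = μ(1−μ)/Var − 1 = 0.1056/0.003581 − 1 = 28.4904.
Thus α = 0.88·28.4904 = 25.072 and β = 0.12·28.4904 = 3.419.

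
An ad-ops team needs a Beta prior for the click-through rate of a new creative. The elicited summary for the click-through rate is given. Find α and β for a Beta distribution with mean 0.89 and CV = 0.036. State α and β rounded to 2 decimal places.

Var = (CV·μ)² = (0.036×0.89)² = 0.001027.
α+β = μ(1−μ)/Var − 1 = 0.0979/0.001027 − 1 = 94.3669.
Thus α = 0.89·94.3669 = 83.99 and β = 0.11·94.3669 = 10.38.

α = 83.99, β = 10.38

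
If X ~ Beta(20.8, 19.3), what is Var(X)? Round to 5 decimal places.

0.00607

μ = 20.8/40.1 = 0.518703; Var = μ(1−μ)/(α+β+1) = 0.2496502/41.1 = 0.00607.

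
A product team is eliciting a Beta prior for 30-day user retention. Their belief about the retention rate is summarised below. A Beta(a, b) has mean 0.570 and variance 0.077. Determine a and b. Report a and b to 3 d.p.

a = 1.244, b = 0.939

Let s = a+b. The Beta variance is μ(1−μ)/(s+1).
So s+1 = μ(1−μ)/σ² = (0.570×0.430)/0.077 = 0.245100/0.077 = 3.1831, giving s = 2.1831.
Then a = μs = 0.570×2.1831 = 1.244 and b = (1−μ)s = 0.430×2.1831 = 0.939.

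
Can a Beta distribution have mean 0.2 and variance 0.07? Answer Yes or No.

The Beta variance bound is σ² < μ(1−μ).
Here μ(1−μ) = 0.2×0.8 = 0.16, and 0.07 < 0.16.

Yes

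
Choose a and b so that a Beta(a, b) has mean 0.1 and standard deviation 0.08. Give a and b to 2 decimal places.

σ² = 0.08² = 0.0064.
With s = a+b, Var = μ(1−μ)/(s+1), so s+1 = (0.1×0.9)/0.0064 = 14.0625 and s = 13.0625.
a = μs = 1.31, b = (1−μ)s = 11.76.

a = 1.31, b = 11.76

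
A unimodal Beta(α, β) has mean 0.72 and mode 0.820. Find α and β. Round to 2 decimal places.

α = 4.61, β = 1.79

Let s = α+β. Mean gives α = μs = 0.72s; mode gives (α−1)/(s−2) = 0.820.
Substituting: 0.72s − 1 = 0.820(s−2) = 0.820s − 1.640, so -0.100s = -0.640 and s = 6.4000.
Then α = 0.72×6.4000 = 4.61 and β = s−α = 1.79.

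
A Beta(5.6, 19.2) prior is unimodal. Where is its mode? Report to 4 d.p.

With α,β > 1, mode = (α−1)/(α+β−2) = 4.6/22.8 = 0.2018.

0.2018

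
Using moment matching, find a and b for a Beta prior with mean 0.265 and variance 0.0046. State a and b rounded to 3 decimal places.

a = 10.956, b = 30.387

Let s = a+b. The Beta variance is μ(1−μ)/(s+1).
So s+1 = μ(1−μ)/σ² = (0.265×0.735)/0.0046 = 0.194775/0.0046 = 42.3424, giving s = 41.3424.
Then a = μs = 0.265×41.3424 = 10.956 and b = (1−μ)s = 0.735×41.3424 = 30.387.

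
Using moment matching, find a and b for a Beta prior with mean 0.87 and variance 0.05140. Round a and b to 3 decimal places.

Write ν = a+b; then a = μν and Var = μ(1−μ)/(ν+1).
ν = μ(1−μ)/Var − 1 = 0.1131/0.05140 − 1 = 1.2004.
a = 0.87·1.2004 = 1.044, b = 0.13·1.2004 = 0.156.

a = 1.044, b = 0.156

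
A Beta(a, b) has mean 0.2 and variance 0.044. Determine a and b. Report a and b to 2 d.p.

Write ν = a+b; then a = μν and Var = μ(1−μ)/(ν+1).
ν = μ(1−μ)/Var − 1 = 0.16/0.044 − 1 = 2.6364.
a = 0.2·2.6364 = 0.53, b = 0.8·2.6364 = 2.11.

a = 0.53, b = 2.11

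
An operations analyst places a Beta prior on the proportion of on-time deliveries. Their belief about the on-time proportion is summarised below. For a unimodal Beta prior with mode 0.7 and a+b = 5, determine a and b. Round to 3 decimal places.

Since the density peak of Beta(a,b) is at (a−1)/(a+b−2),
a = 1 + 0.7(5−2) = 3.100 and b = 5 − 3.100 = 1.900.

a = 3.100, b = 1.900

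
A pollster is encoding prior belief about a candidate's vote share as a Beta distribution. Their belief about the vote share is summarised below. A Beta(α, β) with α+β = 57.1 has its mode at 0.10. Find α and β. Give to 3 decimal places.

α = 6.510, β = 50.590

Mode = (α−1)/(κ−2) with κ = α+β, so α−1 = 0.10·55.1 = 5.510.
α = 6.510; β = κ − α = 50.590.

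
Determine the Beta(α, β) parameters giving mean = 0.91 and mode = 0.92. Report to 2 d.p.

α = 76.44, β = 7.56

Let s = α+β. Mean gives α = μs = 0.91s; mode gives (α−1)/(s−2) = 0.92.
Substituting: 0.91s − 1 = 0.92(s−2) = 0.92s − 1.84, so -0.01s = -0.84 and s = 84.0000.
Then α = 0.91×84.0000 = 76.44 and β = s−α = 7.56.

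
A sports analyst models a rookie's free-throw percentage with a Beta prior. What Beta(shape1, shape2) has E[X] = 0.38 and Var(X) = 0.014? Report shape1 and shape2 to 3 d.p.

shape1 = 6.015, shape2 = 9.814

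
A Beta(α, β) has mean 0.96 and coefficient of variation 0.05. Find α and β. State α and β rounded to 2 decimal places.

Var = (CV·μ)² = (0.05×0.96)² = 0.002304.
α+β = μ(1−μ)/Var − 1 = 0.0384/0.002304 − 1 = 15.6667.
Thus α = 0.96·15.6667 = 15.04 and β = 0.04·15.6667 = 0.63.

α = 15.04, β = 0.63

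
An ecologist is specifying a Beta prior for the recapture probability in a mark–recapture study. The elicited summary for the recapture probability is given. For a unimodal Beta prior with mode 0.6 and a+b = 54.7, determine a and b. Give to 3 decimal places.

a = 32.620, b = 22.080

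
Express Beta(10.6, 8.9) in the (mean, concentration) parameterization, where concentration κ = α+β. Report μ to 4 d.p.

κ = α+β = 10.6+8.9 = 19.5; μ = α/κ = 10.6/19.5 = 0.5436.

μ = 0.5436, κ = 19.5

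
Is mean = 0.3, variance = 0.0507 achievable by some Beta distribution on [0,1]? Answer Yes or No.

The Beta variance bound is σ² < μ(1−μ).
Here μ(1−μ) = 0.3×0.7 = 0.21, and 0.0507 < 0.21.

Yes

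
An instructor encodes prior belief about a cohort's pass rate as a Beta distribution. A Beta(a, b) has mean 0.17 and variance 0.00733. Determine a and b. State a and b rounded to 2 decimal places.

a = 3.10, b = 15.15

By moment matching, a+b = μ(1−μ)/σ² − 1 = (0.17·0.83)/0.00733 − 1 = 19.2497 − 1 = 18.2497.
Since a/(a+b) = μ, a = 0.17·18.2497 = 3.10 and b = 0.83·18.2497 = 15.15.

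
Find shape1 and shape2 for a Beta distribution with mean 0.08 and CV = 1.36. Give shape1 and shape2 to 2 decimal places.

Var = (CV·μ)² = (1.36×0.08)² = 0.011837.
shape1+shape2 = μ(1−μ)/Var − 1 = 0.0736/0.011837 − 1 = 5.2176.
Thus shape1 = 0.08·5.2176 = 0.42 and shape2 = 0.92·5.2176 = 4.80.

shape1 = 0.42, shape2 = 4.80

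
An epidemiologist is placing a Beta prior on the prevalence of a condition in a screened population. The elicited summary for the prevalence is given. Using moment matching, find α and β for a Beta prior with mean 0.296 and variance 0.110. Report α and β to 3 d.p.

α = 0.265, β = 0.630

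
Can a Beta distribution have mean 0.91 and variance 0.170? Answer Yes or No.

For any Beta, Var(X) < E[X]·(1−E[X]).
Here μ(1−μ) = 0.91×0.09 = 0.0819, and 0.170 ≥ 0.0819.

No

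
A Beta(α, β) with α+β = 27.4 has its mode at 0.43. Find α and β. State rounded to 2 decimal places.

α = 11.92, β = 15.48

For α,β>1 the mode is (α−1)/(α+β−2), so α = mode·(κ−2)+1 = 0.43×25.4+1 = 11.92.
And β = (1−mode)·(κ−2)+1 = 0.57×25.4+1 = 15.48.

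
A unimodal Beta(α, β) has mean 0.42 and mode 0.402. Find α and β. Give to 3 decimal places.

α = 4.573, β = 6.316

With s = α+β: μ = α/s and mode = (α−1)/(s−2). Eliminating α = μs,
μs − 1 = m(s−2) ⇒ s(μ−m) = 1−2m ⇒ s = 0.196/0.018 = 10.8889.
So α = μs = 4.573, β = (1−μ)s = 6.316.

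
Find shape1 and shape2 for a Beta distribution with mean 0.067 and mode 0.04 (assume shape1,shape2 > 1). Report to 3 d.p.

With s = shape1+shape2: μ = shape1/s and mode = (shape1−1)/(s−2). Eliminating shape1 = μs,
μs − 1 = m(s−2) ⇒ s(μ−m) = 1−2m ⇒ s = 0.92/0.027 = 34.0741.
So shape1 = μs = 2.283, shape2 = (1−μ)s = 31.791.

shape1 = 2.283, shape2 = 31.791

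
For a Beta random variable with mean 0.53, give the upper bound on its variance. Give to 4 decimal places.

0.2491

Var = μ(1−μ)/(α+β+1), which approaches μ(1−μ) as α+β → 0.
So the supremum is μ(1−μ) = 0.53×0.47 = 0.2491.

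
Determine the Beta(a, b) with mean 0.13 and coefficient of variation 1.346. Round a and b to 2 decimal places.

σ = CV·μ = 1.346×0.13 = 0.17498, so σ² = 0.030618.
s+1 = μ(1−μ)/σ² = 0.1131/0.030618 = 3.6939, so s = a+b = 2.6939.
a = μs = 0.35, b = (1−μ)s = 2.34.

a = 0.35, b = 2.34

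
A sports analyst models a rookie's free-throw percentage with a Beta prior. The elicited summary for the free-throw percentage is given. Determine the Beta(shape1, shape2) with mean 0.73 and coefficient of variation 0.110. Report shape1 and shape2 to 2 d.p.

σ = CV·μ = 0.110×0.73 = 0.08030, so σ² = 0.006448.
s+1 = μ(1−μ)/σ² = 0.1971/0.006448 = 30.5672, so s = shape1+shape2 = 29.5672.
shape1 = μs = 21.58, shape2 = (1−μ)s = 7.98.

shape1 = 21.58, shape2 = 7.98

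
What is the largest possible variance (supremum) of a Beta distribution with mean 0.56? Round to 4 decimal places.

0.2464

Var = μ(1−μ)/(α+β+1), which approaches μ(1−μ) as α+β → 0.
So the supremum is μ(1−μ) = 0.56×0.44 = 0.2464.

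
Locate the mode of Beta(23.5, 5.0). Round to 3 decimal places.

0.849

The density x^(α−1)(1−x)^(β−1) is maximised at (α−1)/(α+β−2) = 22.5/26.5 = 0.849.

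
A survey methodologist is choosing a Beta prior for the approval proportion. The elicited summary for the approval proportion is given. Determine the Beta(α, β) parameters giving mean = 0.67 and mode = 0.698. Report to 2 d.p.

α = 9.48, β = 4.67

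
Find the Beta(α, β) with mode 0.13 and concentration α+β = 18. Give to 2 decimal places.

α = 3.08, β = 14.92

Since the density peak of Beta(α,β) is at (α−1)/(α+β−2),
α = 1 + 0.13(18−2) = 3.08 and β = 18 − 3.08 = 14.92.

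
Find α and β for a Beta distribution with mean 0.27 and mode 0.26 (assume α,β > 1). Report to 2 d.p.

With s = α+β: μ = α/s and mode = (α−1)/(s−2). Eliminating α = μs,
μs − 1 = m(s−2) ⇒ s(μ−m) = 1−2m ⇒ s = 0.48/0.01 = 48.0000.
So α = μs = 12.96, β = (1−μ)s = 35.04.

α = 12.96, β = 35.04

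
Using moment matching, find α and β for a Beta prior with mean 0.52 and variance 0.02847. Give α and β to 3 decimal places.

α = 4.039, β = 3.728

By moment matching, α+β = μ(1−μ)/σ² − 1 = (0.52·0.48)/0.02847 − 1 = 8.7671 − 1 = 7.7671.
Since α/(α+β) = μ, α = 0.52·7.7671 = 4.039 and β = 0.48·7.7671 = 3.728.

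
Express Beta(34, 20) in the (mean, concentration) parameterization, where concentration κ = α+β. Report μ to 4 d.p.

κ = α+β = 34+20 = 54; μ = α/κ = 34/54 = 0.6296.

μ = 0.6296, κ = 54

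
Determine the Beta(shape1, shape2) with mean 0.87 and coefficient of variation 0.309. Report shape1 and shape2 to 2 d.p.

Var = (CV·μ)² = (0.309×0.87)² = 0.072270.
shape1+shape2 = μ(1−μ)/Var − 1 = 0.1131/0.072270 − 1 = 0.5650.
Thus shape1 = 0.87·0.5650 = 0.49 and shape2 = 0.13·0.5650 = 0.07.

shape1 = 0.49, shape2 = 0.07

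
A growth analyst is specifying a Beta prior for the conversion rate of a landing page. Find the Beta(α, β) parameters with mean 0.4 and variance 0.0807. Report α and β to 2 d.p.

Write ν = α+β; then α = μν and Var = μ(1−μ)/(ν+1).
ν = μ(1−μ)/Var − 1 = 0.24/0.0807 − 1 = 1.9740.
α = 0.4·1.9740 = 0.79, β = 0.6·1.9740 = 1.18.

α = 0.79, β = 1.18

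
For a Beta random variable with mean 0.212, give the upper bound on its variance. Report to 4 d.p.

Var = μ(1−μ)/(α+β+1), which approaches μ(1−μ) as α+β → 0.
So the supremum is μ(1−μ) = 0.212×0.788 = 0.1671.

0.1671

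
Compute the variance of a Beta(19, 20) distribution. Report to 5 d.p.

0.00625

μ = 19/39 = 0.487179; Var = μ(1−μ)/(α+β+1) = 0.2498356/40 = 0.00625.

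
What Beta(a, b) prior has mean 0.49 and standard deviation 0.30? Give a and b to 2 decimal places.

σ² = 0.30² = 0.0900.
With s = a+b, Var = μ(1−μ)/(s+1), so s+1 = (0.49×0.51)/0.0900 = 2.7767 and s = 1.7767.
a = μs = 0.87, b = (1−μ)s = 0.91.

a = 0.87, b = 0.91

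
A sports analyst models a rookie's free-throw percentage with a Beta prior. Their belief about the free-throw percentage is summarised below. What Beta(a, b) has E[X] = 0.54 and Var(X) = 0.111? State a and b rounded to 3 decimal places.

Write ν = a+b; then a = μν and Var = μ(1−μ)/(ν+1).
ν = μ(1−μ)/Var − 1 = 0.2484/0.111 − 1 = 1.2378.
a = 0.54·1.2378 = 0.668, b = 0.46·1.2378 = 0.569.

a = 0.668, b = 0.569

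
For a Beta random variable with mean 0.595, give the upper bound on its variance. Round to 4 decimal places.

For fixed mean μ the Beta variance is μ(1−μ)/(α+β+1), increasing as α+β decreases.
Its least upper bound (not attained) is μ(1−μ) = 0.595·0.405 = 0.2410.

0.2410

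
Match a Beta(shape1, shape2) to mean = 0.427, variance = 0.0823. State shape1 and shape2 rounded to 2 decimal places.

Write ν = shape1+shape2; then shape1 = μν and Var = μ(1−μ)/(ν+1).
ν = μ(1−μ)/Var − 1 = 0.244671/0.0823 − 1 = 1.9729.
shape1 = 0.427·1.9729 = 0.84, shape2 = 0.573·1.9729 = 1.13.

shape1 = 0.84, shape2 = 1.13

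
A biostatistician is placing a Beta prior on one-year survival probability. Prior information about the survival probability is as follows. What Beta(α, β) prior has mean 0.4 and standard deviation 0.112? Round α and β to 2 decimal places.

α = 7.25, β = 10.88

σ² = 0.112² = 0.012544.
With s = α+β, Var = μ(1−μ)/(s+1), so s+1 = (0.4×0.6)/0.012544 = 19.1327 and s = 18.1327.
α = μs = 7.25, β = (1−μ)s = 10.88.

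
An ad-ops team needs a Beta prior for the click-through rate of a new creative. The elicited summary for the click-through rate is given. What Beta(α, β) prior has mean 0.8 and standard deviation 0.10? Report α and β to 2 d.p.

α = 12.00, β = 3.00

Variance = 0.10² = 0.0100. The moment-matching identity α+β = μ(1−μ)/Var − 1 gives
α+β = 0.16/0.0100 − 1 = 15.0000, so α = μ·15.0000 = 12.00 and β = (1−μ)·15.0000 = 3.00.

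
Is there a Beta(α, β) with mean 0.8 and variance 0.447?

For any Beta, Var(X) < E[X]·(1−E[X]).
Here μ(1−μ) = 0.8×0.2 = 0.16, and 0.447 ≥ 0.16.

No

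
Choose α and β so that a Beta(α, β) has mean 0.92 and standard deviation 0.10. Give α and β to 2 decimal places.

First σ² = 0.0100. Setting α = μn, β = (1−μ)n with n = α+β,
μ(1−μ)/(n+1) = 0.0100 ⇒ n+1 = 0.0736/0.0100 = 7.3600 ⇒ n = 6.3600.
Hence α = 0.92×6.3600 = 5.85, β = 0.08×6.3600 = 0.51.

α = 5.85, β = 0.51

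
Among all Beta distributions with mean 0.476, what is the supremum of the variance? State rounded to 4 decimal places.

0.2494

Var = μ(1−μ)/(α+β+1), which approaches μ(1−μ) as α+β → 0.
So the supremum is μ(1−μ) = 0.476×0.524 = 0.2494.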